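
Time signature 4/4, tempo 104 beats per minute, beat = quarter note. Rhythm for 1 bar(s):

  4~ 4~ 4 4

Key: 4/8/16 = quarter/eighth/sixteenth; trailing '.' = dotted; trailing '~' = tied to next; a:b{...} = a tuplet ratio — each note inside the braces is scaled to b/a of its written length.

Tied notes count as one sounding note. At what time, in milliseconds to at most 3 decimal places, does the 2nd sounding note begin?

1. 0.0ms @ 0 + 1730.769ms (3)
2. 1730.769ms @ 3 + 576.923ms (1)

note 2 onset = 3b = 1730.769ms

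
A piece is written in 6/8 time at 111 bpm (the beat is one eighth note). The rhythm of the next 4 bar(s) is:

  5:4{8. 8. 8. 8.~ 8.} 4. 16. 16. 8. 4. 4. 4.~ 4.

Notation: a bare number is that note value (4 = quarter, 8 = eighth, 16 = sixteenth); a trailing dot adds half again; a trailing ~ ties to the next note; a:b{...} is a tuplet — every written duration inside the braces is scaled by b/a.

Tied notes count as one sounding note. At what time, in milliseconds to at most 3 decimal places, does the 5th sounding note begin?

1. 0.0ms @ 0 + 648.649ms (6/5)
2. 648.649ms @ 6/5 + 648.649ms (6/5)
3. 1297.297ms @ 12/5 + 648.649ms (6/5)
4. 1945.946ms @ 18/5 + 1297.297ms (12/5)
5. 3243.243ms @ 6 + 1621.622ms (3)
6. 4864.865ms @ 9 + 405.405ms (3/4)
7. 5270.27ms @ 39/4 + 405.405ms (3/4)
8. 5675.676ms @ 21/2 + 810.811ms (3/2)
9. 6486.486ms @ 12 + 1621.622ms (3)
10. 8108.108ms @ 15 + 1621.622ms (3)
11. 9729.73ms @ 18 + 3243.243ms (6)

note 5 onset = 6b = 3243.243ms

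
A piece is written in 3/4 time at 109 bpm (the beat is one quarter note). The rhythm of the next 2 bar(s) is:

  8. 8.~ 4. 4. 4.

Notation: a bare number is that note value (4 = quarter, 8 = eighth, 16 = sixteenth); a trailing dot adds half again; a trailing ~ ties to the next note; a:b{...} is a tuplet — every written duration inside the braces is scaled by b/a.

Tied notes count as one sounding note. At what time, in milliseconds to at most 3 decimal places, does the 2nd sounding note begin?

1. 0.0ms @ 0 + 412.844ms (3/4)
2. 412.844ms @ 3/4 + 1238.532ms (9/4)
3. 1651.376ms @ 3 + 825.688ms (3/2)
4. 2477.064ms @ 9/2 + 825.688ms (3/2)

note 2 onset = 3/4b = 412.844ms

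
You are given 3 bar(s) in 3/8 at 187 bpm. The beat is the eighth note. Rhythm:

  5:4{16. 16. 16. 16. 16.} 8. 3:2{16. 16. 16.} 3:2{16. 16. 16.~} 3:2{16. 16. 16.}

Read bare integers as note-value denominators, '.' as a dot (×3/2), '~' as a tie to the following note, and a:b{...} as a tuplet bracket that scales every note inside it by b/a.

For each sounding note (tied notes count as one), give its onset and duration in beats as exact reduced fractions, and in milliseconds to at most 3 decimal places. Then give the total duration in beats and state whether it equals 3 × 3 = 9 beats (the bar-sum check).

1) 0.0ms=0b +192.513ms=3/5b
2) 192.513ms=3/5b +192.513ms=3/5b
3) 385.027ms=6/5b +192.513ms=3/5b
4) 577.54ms=9/5b +192.513ms=3/5b
5) 770.053ms=12/5b +192.513ms=3/5b
6) 962.567ms=3b +481.283ms=3/2b
7) 1443.85ms=9/2b +160.428ms=1/2b
8) 1604.278ms=5b +160.428ms=1/2b
9) 1764.706ms=11/2b +160.428ms=1/2b
10) 1925.134ms=6b +160.428ms=1/2b
11) 2085.561ms=13/2b +160.428ms=1/2b
12) 2245.989ms=7b +320.856ms=1b
13) 2566.845ms=8b +160.428ms=1/2b
14) 2727.273ms=17/2b +160.428ms=1/2b
Σ=9b of 9 (187bpm 3/8) — PASS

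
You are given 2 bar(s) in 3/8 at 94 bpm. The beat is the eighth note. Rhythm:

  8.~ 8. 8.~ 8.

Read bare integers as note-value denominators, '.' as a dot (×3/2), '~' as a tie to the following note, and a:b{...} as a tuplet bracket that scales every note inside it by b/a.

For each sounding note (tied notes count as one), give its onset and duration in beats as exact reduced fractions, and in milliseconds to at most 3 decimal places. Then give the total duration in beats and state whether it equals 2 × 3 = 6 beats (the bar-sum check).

1) 0.0ms=0b +1914.894ms=3b
2) 1914.894ms=3b +1914.894ms=3b
Σ=6b of 6 (94bpm 3/8) — PASS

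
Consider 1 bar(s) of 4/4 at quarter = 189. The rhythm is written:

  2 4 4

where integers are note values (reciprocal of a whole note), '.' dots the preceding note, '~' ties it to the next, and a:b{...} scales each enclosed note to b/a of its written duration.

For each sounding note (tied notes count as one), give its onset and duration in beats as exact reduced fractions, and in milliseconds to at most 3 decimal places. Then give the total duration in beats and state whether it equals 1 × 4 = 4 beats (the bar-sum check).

1) 0.0ms=0b +634.921ms=2b
2) 634.921ms=2b +317.46ms=1b
3) 952.381ms=3b +317.46ms=1b
Σ=4b of 4 (189bpm 4/4) — PASS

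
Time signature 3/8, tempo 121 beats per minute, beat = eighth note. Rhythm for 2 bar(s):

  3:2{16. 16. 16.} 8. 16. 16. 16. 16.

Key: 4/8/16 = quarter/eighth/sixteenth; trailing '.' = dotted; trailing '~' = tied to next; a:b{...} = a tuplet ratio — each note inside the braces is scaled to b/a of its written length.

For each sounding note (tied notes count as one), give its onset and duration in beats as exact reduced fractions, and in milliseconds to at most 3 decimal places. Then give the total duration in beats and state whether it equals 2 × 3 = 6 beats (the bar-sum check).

1) 0.0ms=0b +247.934ms=1/2b
2) 247.934ms=1/2b +247.934ms=1/2b
3) 495.868ms=1b +247.934ms=1/2b
4) 743.802ms=3/2b +743.802ms=3/2b
5) 1487.603ms=3b +371.901ms=3/4b
6) 1859.504ms=15/4b +371.901ms=3/4b
7) 2231.405ms=9/2b +371.901ms=3/4b
8) 2603.306ms=21/4b +371.901ms=3/4b
Σ=6b of 6 (121bpm 3/8) — PASS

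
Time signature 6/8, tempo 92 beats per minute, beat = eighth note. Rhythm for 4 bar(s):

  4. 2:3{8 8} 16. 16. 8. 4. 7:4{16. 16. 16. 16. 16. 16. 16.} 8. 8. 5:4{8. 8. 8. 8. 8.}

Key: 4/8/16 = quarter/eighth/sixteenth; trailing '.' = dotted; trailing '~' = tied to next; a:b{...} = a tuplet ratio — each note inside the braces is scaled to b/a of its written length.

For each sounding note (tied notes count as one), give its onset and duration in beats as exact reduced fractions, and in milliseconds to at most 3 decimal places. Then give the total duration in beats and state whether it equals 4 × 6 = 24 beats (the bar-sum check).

1) 0.0ms=0b +1956.522ms=3b
2) 1956.522ms=3b +978.261ms=3/2b
3) 2934.783ms=9/2b +978.261ms=3/2b
4) 3913.043ms=6b +489.13ms=3/4b
5) 4402.174ms=27/4b +489.13ms=3/4b
6) 4891.304ms=15/2b +978.261ms=3/2b
7) 5869.565ms=9b +1956.522ms=3b
8) 7826.087ms=12b +279.503ms=3/7b
9) 8105.59ms=87/7b +279.503ms=3/7b
10) 8385.093ms=90/7b +279.503ms=3/7b
11) 8664.596ms=93/7b +279.503ms=3/7b
12) 8944.099ms=96/7b +279.503ms=3/7b
13) 9223.602ms=99/7b +279.503ms=3/7b
14) 9503.106ms=102/7b +279.503ms=3/7b
15) 9782.609ms=15b +978.261ms=3/2b
16) 10760.87ms=33/2b +978.261ms=3/2b
17) 11739.13ms=18b +782.609ms=6/5b
18) 12521.739ms=96/5b +782.609ms=6/5b
19) 13304.348ms=102/5b +782.609ms=6/5b
20) 14086.957ms=108/5b +782.609ms=6/5b
21) 14869.565ms=114/5b +782.609ms=6/5b
Σ=24b of 24 (92bpm 6/8) — PASS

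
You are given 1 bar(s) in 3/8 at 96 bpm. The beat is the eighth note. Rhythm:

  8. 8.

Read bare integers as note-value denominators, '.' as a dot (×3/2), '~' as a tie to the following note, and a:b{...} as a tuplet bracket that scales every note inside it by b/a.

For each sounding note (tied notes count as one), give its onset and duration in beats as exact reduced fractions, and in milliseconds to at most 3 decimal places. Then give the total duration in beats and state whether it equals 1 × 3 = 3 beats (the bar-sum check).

1) 0.0ms=0b +937.5ms=3/2b
2) 937.5ms=3/2b +937.5ms=3/2b
Σ=3b of 3 (96bpm 3/8) — PASS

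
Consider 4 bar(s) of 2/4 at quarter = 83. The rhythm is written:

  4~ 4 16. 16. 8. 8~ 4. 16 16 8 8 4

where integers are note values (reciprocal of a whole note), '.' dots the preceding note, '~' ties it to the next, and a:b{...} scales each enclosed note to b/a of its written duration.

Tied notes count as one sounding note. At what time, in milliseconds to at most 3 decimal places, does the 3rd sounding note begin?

1. 0.0ms @ 0 + 1445.783ms (2)
2. 1445.783ms @ 2 + 271.084ms (3/8)
3. 1716.867ms @ 19/8 + 271.084ms (3/8)
4. 1987.952ms @ 11/4 + 542.169ms (3/4)
5. 2530.12ms @ 7/2 + 1445.783ms (2)
6. 3975.904ms @ 11/2 + 180.723ms (1/4)
7. 4156.627ms @ 23/4 + 180.723ms (1/4)
8. 4337.349ms @ 6 + 361.446ms (1/2)
9. 4698.795ms @ 13/2 + 361.446ms (1/2)
10. 5060.241ms @ 7 + 722.892ms (1)

note 3 onset = 19/8b = 1716.867ms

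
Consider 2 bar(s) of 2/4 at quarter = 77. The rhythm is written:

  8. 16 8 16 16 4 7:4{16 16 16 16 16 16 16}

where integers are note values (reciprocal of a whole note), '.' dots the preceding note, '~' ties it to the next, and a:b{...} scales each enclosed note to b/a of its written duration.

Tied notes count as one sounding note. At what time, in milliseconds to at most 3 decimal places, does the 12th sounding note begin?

note 12 onset = 26/7b = 2894.249ms

1. 0.0ms @ 0 + 584.416ms (3/4)
2. 584.416ms @ 3/4 + 194.805ms (1/4)
3. 779.221ms @ 1 + 389.61ms (1/2)
4. 1168.831ms @ 3/2 + 194.805ms (1/4)
5. 1363.636ms @ 7/4 + 194.805ms (1/4)
6. 1558.442ms @ 2 + 779.221ms (1)
7. 2337.662ms @ 3 + 111.317ms (1/7)
8. 2448.98ms @ 22/7 + 111.317ms (1/7)
9. 2560.297ms @ 23/7 + 111.317ms (1/7)
10. 2671.614ms @ 24/7 + 111.317ms (1/7)
11. 2782.931ms @ 25/7 + 111.317ms (1/7)
12. 2894.249ms @ 26/7 + 111.317ms (1/7)
13. 3005.566ms @ 27/7 + 111.317ms (1/7)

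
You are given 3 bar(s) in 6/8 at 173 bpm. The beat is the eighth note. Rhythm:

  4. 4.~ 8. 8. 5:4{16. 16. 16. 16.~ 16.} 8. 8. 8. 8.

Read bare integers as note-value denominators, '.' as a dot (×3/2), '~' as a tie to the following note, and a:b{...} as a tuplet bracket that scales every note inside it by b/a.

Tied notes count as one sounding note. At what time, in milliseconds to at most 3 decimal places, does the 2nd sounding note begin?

note 2 onset = 3b = 1040.462ms

1. 0.0ms @ 0 + 1040.462ms (3)
2. 1040.462ms @ 3 + 1560.694ms (9/2)
3. 2601.156ms @ 15/2 + 520.231ms (3/2)
4. 3121.387ms @ 9 + 208.092ms (3/5)
5. 3329.48ms @ 48/5 + 208.092ms (3/5)
6. 3537.572ms @ 51/5 + 208.092ms (3/5)
7. 3745.665ms @ 54/5 + 416.185ms (6/5)
8. 4161.85ms @ 12 + 520.231ms (3/2)
9. 4682.081ms @ 27/2 + 520.231ms (3/2)
10. 5202.312ms @ 15 + 520.231ms (3/2)
11. 5722.543ms @ 33/2 + 520.231ms (3/2)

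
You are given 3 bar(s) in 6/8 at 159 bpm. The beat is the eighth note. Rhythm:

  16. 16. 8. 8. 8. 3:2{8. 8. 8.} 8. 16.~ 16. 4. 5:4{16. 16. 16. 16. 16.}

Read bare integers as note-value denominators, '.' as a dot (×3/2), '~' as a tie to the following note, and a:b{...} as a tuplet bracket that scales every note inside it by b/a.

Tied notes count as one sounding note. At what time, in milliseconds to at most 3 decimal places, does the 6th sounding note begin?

1. 0.0ms @ 0 + 283.019ms (3/4)
2. 283.019ms @ 3/4 + 283.019ms (3/4)
3. 566.038ms @ 3/2 + 566.038ms (3/2)
4. 1132.075ms @ 3 + 566.038ms (3/2)
5. 1698.113ms @ 9/2 + 566.038ms (3/2)
6. 2264.151ms @ 6 + 377.358ms (1)
7. 2641.509ms @ 7 + 377.358ms (1)
8. 3018.868ms @ 8 + 377.358ms (1)
9. 3396.226ms @ 9 + 566.038ms (3/2)
10. 3962.264ms @ 21/2 + 566.038ms (3/2)
11. 4528.302ms @ 12 + 1132.075ms (3)
12. 5660.377ms @ 15 + 226.415ms (3/5)
13. 5886.792ms @ 78/5 + 226.415ms (3/5)
14. 6113.208ms @ 81/5 + 226.415ms (3/5)
15. 6339.623ms @ 84/5 + 226.415ms (3/5)
16. 6566.038ms @ 87/5 + 226.415ms (3/5)

note 6 onset = 6b = 2264.151ms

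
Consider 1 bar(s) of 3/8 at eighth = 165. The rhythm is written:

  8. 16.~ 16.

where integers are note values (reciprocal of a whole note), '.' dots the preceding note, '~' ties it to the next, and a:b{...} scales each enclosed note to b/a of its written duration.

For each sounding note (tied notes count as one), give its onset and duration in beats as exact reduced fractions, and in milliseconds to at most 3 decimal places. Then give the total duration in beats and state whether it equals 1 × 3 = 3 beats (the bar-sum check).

1) 0.0ms=0b +545.455ms=3/2b
2) 545.455ms=3/2b +545.455ms=3/2b
Σ=3b of 3 (165bpm 3/8) — PASS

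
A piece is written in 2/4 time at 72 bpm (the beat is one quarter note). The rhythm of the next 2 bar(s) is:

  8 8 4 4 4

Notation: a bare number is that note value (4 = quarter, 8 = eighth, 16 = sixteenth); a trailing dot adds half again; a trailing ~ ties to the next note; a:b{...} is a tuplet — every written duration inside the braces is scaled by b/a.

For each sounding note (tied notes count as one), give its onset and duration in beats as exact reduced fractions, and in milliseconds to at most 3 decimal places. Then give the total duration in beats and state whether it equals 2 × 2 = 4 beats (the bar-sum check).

1) 0.0ms=0b +416.667ms=1/2b
2) 416.667ms=1/2b +416.667ms=1/2b
3) 833.333ms=1b +833.333ms=1b
4) 1666.667ms=2b +833.333ms=1b
5) 2500.0ms=3b +833.333ms=1b
Σ=4b of 4 (72bpm 2/4) — PASS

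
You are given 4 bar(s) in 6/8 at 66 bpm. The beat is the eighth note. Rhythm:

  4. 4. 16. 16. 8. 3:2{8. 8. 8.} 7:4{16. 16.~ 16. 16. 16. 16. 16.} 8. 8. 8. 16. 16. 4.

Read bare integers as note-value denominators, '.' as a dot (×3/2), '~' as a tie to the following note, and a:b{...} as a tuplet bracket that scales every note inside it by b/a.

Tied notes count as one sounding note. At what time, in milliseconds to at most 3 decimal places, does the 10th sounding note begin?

1. 0.0ms @ 0 + 2727.273ms (3)
2. 2727.273ms @ 3 + 2727.273ms (3)
3. 5454.545ms @ 6 + 681.818ms (3/4)
4. 6136.364ms @ 27/4 + 681.818ms (3/4)
5. 6818.182ms @ 15/2 + 1363.636ms (3/2)
6. 8181.818ms @ 9 + 909.091ms (1)
7. 9090.909ms @ 10 + 909.091ms (1)
8. 10000.0ms @ 11 + 909.091ms (1)
9. 10909.091ms @ 12 + 389.61ms (3/7)
10. 11298.701ms @ 87/7 + 779.221ms (6/7)
11. 12077.922ms @ 93/7 + 389.61ms (3/7)
12. 12467.532ms @ 96/7 + 389.61ms (3/7)
13. 12857.143ms @ 99/7 + 389.61ms (3/7)
14. 13246.753ms @ 102/7 + 389.61ms (3/7)
15. 13636.364ms @ 15 + 1363.636ms (3/2)
16. 15000.0ms @ 33/2 + 1363.636ms (3/2)
17. 16363.636ms @ 18 + 1363.636ms (3/2)
18. 17727.273ms @ 39/2 + 681.818ms (3/4)
19. 18409.091ms @ 81/4 + 681.818ms (3/4)
20. 19090.909ms @ 21 + 2727.273ms (3)

note 10 onset = 87/7b = 11298.701ms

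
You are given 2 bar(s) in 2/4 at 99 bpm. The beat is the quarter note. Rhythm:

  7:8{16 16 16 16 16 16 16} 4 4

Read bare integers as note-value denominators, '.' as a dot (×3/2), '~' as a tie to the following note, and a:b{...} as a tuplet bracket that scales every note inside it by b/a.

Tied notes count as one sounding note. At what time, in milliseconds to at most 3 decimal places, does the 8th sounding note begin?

note 8 onset = 2b = 1212.121ms

1. 0.0ms @ 0 + 173.16ms (2/7)
2. 173.16ms @ 2/7 + 173.16ms (2/7)
3. 346.32ms @ 4/7 + 173.16ms (2/7)
4. 519.481ms @ 6/7 + 173.16ms (2/7)
5. 692.641ms @ 8/7 + 173.16ms (2/7)
6. 865.801ms @ 10/7 + 173.16ms (2/7)
7. 1038.961ms @ 12/7 + 173.16ms (2/7)
8. 1212.121ms @ 2 + 606.061ms (1)
9. 1818.182ms @ 3 + 606.061ms (1)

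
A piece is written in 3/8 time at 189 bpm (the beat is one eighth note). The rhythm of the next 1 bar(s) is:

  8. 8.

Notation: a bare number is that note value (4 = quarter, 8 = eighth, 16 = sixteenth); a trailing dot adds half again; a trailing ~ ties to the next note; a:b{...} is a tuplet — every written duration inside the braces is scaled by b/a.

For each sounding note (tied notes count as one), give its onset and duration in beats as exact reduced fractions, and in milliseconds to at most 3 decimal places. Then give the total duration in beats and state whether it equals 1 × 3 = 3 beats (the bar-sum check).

1) 0.0ms=0b +476.19ms=3/2b
2) 476.19ms=3/2b +476.19ms=3/2b
Σ=3b of 3 (189bpm 3/8) — PASS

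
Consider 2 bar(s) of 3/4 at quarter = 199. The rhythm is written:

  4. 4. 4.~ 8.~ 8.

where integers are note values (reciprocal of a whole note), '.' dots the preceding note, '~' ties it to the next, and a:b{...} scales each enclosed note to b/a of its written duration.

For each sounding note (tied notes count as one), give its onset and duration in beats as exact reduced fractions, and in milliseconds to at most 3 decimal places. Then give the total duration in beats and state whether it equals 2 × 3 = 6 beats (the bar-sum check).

1) 0.0ms=0b +452.261ms=3/2b
2) 452.261ms=3/2b +452.261ms=3/2b
3) 904.523ms=3b +904.523ms=3b
Σ=6b of 6 (199bpm 3/4) — PASS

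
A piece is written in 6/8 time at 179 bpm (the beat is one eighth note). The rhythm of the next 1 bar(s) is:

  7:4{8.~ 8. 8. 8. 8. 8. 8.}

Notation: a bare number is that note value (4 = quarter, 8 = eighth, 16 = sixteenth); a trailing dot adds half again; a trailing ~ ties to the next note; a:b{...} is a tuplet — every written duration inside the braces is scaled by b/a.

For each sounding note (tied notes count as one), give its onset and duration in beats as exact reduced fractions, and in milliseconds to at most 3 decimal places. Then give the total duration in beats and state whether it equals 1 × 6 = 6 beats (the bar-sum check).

1) 0.0ms=0b +574.621ms=12/7b
2) 574.621ms=12/7b +287.31ms=6/7b
3) 861.931ms=18/7b +287.31ms=6/7b
4) 1149.242ms=24/7b +287.31ms=6/7b
5) 1436.552ms=30/7b +287.31ms=6/7b
6) 1723.863ms=36/7b +287.31ms=6/7b
Σ=6b of 6 (179bpm 6/8) — PASS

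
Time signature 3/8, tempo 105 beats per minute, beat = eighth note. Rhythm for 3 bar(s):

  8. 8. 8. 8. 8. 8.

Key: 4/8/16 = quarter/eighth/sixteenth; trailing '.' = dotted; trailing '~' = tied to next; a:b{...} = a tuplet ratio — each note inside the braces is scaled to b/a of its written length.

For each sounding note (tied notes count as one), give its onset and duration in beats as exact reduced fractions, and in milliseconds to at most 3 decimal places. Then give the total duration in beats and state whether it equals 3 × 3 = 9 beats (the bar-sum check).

1) 0.0ms=0b +857.143ms=3/2b
2) 857.143ms=3/2b +857.143ms=3/2b
3) 1714.286ms=3b +857.143ms=3/2b
4) 2571.429ms=9/2b +857.143ms=3/2b
5) 3428.571ms=6b +857.143ms=3/2b
6) 4285.714ms=15/2b +857.143ms=3/2b
Σ=9b of 9 (105bpm 3/8) — PASS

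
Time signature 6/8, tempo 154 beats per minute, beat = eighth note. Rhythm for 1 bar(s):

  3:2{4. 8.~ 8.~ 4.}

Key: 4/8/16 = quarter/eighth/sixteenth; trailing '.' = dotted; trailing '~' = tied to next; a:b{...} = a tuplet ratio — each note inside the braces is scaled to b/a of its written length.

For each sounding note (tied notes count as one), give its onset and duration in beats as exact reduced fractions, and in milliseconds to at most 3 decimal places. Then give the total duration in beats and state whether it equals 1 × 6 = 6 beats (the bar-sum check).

1) 0.0ms=0b +779.221ms=2b
2) 779.221ms=2b +1558.442ms=4b
Σ=6b of 6 (154bpm 6/8) — PASS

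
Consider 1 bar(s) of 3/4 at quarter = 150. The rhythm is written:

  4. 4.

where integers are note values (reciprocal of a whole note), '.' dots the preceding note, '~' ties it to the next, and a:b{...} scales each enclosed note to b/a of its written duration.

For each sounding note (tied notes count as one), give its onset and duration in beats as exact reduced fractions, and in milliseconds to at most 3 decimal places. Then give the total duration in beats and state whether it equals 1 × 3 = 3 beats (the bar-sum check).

1) 0.0ms=0b +600.0ms=3/2b
2) 600.0ms=3/2b +600.0ms=3/2b
Σ=3b of 3 (150bpm 3/4) — PASS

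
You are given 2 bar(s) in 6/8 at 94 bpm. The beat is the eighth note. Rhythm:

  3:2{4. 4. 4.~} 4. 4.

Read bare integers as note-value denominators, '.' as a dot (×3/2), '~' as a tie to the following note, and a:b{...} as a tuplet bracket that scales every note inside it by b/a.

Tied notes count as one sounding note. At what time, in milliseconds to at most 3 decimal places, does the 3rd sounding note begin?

1. 0.0ms @ 0 + 1276.596ms (2)
2. 1276.596ms @ 2 + 1276.596ms (2)
3. 2553.191ms @ 4 + 3191.489ms (5)
4. 5744.681ms @ 9 + 1914.894ms (3)

note 3 onset = 4b = 2553.191ms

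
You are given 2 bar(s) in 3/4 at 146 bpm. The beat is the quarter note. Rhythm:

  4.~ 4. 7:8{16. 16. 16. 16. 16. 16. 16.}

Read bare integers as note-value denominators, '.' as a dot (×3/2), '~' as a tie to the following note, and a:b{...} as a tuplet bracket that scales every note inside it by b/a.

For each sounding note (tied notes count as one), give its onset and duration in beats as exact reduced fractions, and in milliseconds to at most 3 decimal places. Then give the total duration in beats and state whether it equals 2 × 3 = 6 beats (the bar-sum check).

1) 0.0ms=0b +1232.877ms=3b
2) 1232.877ms=3b +176.125ms=3/7b
3) 1409.002ms=24/7b +176.125ms=3/7b
4) 1585.127ms=27/7b +176.125ms=3/7b
5) 1761.252ms=30/7b +176.125ms=3/7b
6) 1937.378ms=33/7b +176.125ms=3/7b
7) 2113.503ms=36/7b +176.125ms=3/7b
8) 2289.628ms=39/7b +176.125ms=3/7b
Σ=6b of 6 (146bpm 3/4) — PASS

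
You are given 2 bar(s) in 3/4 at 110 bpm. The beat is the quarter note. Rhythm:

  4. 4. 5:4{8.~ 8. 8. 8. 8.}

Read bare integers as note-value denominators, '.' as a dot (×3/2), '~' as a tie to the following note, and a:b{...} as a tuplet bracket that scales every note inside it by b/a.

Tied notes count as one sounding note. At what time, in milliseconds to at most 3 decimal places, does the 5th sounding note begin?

1. 0.0ms @ 0 + 818.182ms (3/2)
2. 818.182ms @ 3/2 + 818.182ms (3/2)
3. 1636.364ms @ 3 + 654.545ms (6/5)
4. 2290.909ms @ 21/5 + 327.273ms (3/5)
5. 2618.182ms @ 24/5 + 327.273ms (3/5)
6. 2945.455ms @ 27/5 + 327.273ms (3/5)

note 5 onset = 24/5b = 2618.182ms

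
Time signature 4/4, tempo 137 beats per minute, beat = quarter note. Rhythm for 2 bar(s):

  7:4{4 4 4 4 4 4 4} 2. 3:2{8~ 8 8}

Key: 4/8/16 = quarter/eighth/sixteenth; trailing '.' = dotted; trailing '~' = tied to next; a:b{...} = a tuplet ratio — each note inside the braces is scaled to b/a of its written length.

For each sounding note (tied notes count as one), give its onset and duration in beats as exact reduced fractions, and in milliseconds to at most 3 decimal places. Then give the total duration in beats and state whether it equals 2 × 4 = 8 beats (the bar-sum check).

1) 0.0ms=0b +250.261ms=4/7b
2) 250.261ms=4/7b +250.261ms=4/7b
3) 500.521ms=8/7b +250.261ms=4/7b
4) 750.782ms=12/7b +250.261ms=4/7b
5) 1001.043ms=16/7b +250.261ms=4/7b
6) 1251.303ms=20/7b +250.261ms=4/7b
7) 1501.564ms=24/7b +250.261ms=4/7b
8) 1751.825ms=4b +1313.869ms=3b
9) 3065.693ms=7b +291.971ms=2/3b
10) 3357.664ms=23/3b +145.985ms=1/3b
Σ=8b of 8 (137bpm 4/4) — PASS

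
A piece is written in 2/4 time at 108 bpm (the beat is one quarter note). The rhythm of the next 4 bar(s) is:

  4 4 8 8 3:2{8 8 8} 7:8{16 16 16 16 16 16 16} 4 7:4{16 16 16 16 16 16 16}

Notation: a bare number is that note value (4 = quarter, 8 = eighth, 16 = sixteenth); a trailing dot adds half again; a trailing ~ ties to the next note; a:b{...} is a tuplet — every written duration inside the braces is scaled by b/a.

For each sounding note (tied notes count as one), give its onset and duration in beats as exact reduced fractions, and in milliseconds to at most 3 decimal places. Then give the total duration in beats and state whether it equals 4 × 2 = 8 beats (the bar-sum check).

1) 0.0ms=0b +555.556ms=1b
2) 555.556ms=1b +555.556ms=1b
3) 1111.111ms=2b +277.778ms=1/2b
4) 1388.889ms=5/2b +277.778ms=1/2b
5) 1666.667ms=3b +185.185ms=1/3b
6) 1851.852ms=10/3b +185.185ms=1/3b
7) 2037.037ms=11/3b +185.185ms=1/3b
8) 2222.222ms=4b +158.73ms=2/7b
9) 2380.952ms=30/7b +158.73ms=2/7b
10) 2539.683ms=32/7b +158.73ms=2/7b
11) 2698.413ms=34/7b +158.73ms=2/7b
12) 2857.143ms=36/7b +158.73ms=2/7b
13) 3015.873ms=38/7b +158.73ms=2/7b
14) 3174.603ms=40/7b +158.73ms=2/7b
15) 3333.333ms=6b +555.556ms=1b
16) 3888.889ms=7b +79.365ms=1/7b
17) 3968.254ms=50/7b +79.365ms=1/7b
18) 4047.619ms=51/7b +79.365ms=1/7b
19) 4126.984ms=52/7b +79.365ms=1/7b
20) 4206.349ms=53/7b +79.365ms=1/7b
21) 4285.714ms=54/7b +79.365ms=1/7b
22) 4365.079ms=55/7b +79.365ms=1/7b
Σ=8b of 8 (108bpm 2/4) — PASS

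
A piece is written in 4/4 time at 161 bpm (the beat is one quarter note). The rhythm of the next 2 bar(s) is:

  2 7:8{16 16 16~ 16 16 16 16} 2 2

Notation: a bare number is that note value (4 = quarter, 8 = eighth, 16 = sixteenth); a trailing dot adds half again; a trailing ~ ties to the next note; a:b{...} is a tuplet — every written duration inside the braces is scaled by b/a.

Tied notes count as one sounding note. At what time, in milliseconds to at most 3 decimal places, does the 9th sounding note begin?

note 9 onset = 6b = 2236.025ms

1. 0.0ms @ 0 + 745.342ms (2)
2. 745.342ms @ 2 + 106.477ms (2/7)
3. 851.819ms @ 16/7 + 106.477ms (2/7)
4. 958.296ms @ 18/7 + 212.955ms (4/7)
5. 1171.251ms @ 22/7 + 106.477ms (2/7)
6. 1277.728ms @ 24/7 + 106.477ms (2/7)
7. 1384.206ms @ 26/7 + 106.477ms (2/7)
8. 1490.683ms @ 4 + 745.342ms (2)
9. 2236.025ms @ 6 + 745.342ms (2)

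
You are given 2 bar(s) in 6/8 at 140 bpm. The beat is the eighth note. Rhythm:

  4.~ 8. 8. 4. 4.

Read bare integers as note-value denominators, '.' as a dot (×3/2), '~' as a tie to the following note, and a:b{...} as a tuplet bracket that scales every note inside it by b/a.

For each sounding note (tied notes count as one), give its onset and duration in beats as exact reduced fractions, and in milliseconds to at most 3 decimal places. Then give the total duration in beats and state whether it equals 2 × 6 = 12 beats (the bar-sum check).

1) 0.0ms=0b +1928.571ms=9/2b
2) 1928.571ms=9/2b +642.857ms=3/2b
3) 2571.429ms=6b +1285.714ms=3b
4) 3857.143ms=9b +1285.714ms=3b
Σ=12b of 12 (140bpm 6/8) — PASS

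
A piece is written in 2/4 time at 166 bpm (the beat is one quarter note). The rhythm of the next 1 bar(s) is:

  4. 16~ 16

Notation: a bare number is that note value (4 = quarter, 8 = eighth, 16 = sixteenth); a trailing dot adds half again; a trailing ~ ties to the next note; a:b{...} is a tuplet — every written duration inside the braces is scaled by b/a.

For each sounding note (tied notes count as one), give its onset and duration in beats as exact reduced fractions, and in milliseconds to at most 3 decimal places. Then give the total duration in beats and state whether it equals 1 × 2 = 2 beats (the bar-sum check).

1) 0.0ms=0b +542.169ms=3/2b
2) 542.169ms=3/2b +180.723ms=1/2b
Σ=2b of 2 (166bpm 2/4) — PASS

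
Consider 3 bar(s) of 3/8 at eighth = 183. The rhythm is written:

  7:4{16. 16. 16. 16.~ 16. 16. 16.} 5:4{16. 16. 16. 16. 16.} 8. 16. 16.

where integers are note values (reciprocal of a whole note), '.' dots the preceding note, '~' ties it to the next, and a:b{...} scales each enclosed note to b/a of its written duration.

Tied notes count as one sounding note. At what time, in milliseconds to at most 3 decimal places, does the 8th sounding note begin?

note 8 onset = 18/5b = 1180.328ms

1. 0.0ms @ 0 + 140.515ms (3/7)
2. 140.515ms @ 3/7 + 140.515ms (3/7)
3. 281.03ms @ 6/7 + 140.515ms (3/7)
4. 421.546ms @ 9/7 + 281.03ms (6/7)
5. 702.576ms @ 15/7 + 140.515ms (3/7)
6. 843.091ms @ 18/7 + 140.515ms (3/7)
7. 983.607ms @ 3 + 196.721ms (3/5)
8. 1180.328ms @ 18/5 + 196.721ms (3/5)
9. 1377.049ms @ 21/5 + 196.721ms (3/5)
10. 1573.77ms @ 24/5 + 196.721ms (3/5)
11. 1770.492ms @ 27/5 + 196.721ms (3/5)
12. 1967.213ms @ 6 + 491.803ms (3/2)
13. 2459.016ms @ 15/2 + 245.902ms (3/4)
14. 2704.918ms @ 33/4 + 245.902ms (3/4)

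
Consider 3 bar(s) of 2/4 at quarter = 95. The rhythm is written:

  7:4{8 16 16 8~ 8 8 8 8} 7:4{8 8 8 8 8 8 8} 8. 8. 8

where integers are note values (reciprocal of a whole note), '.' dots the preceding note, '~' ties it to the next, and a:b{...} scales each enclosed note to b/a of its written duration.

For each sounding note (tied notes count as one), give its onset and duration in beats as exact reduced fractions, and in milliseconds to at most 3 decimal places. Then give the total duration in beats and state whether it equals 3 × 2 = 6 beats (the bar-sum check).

1) 0.0ms=0b +180.451ms=2/7b
2) 180.451ms=2/7b +90.226ms=1/7b
3) 270.677ms=3/7b +90.226ms=1/7b
4) 360.902ms=4/7b +360.902ms=4/7b
5) 721.805ms=8/7b +180.451ms=2/7b
6) 902.256ms=10/7b +180.451ms=2/7b
7) 1082.707ms=12/7b +180.451ms=2/7b
8) 1263.158ms=2b +180.451ms=2/7b
9) 1443.609ms=16/7b +180.451ms=2/7b
10) 1624.06ms=18/7b +180.451ms=2/7b
11) 1804.511ms=20/7b +180.451ms=2/7b
12) 1984.962ms=22/7b +180.451ms=2/7b
13) 2165.414ms=24/7b +180.451ms=2/7b
14) 2345.865ms=26/7b +180.451ms=2/7b
15) 2526.316ms=4b +473.684ms=3/4b
16) 3000.0ms=19/4b +473.684ms=3/4b
17) 3473.684ms=11/2b +315.789ms=1/2b
Σ=6b of 6 (95bpm 2/4) — PASS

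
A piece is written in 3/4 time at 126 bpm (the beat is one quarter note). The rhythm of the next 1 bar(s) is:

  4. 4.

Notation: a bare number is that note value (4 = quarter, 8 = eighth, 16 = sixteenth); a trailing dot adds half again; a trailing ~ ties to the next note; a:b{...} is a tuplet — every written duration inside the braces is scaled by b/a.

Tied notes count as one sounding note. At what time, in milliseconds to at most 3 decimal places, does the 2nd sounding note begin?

1. 0.0ms @ 0 + 714.286ms (3/2)
2. 714.286ms @ 3/2 + 714.286ms (3/2)

note 2 onset = 3/2b = 714.286ms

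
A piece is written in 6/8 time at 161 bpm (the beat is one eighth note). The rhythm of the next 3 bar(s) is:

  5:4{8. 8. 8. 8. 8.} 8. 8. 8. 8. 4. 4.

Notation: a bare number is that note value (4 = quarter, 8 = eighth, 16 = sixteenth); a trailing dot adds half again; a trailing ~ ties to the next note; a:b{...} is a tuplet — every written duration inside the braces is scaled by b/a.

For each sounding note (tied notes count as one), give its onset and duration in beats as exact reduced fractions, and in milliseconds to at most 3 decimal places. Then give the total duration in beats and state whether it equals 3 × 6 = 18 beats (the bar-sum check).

1) 0.0ms=0b +447.205ms=6/5b
2) 447.205ms=6/5b +447.205ms=6/5b
3) 894.41ms=12/5b +447.205ms=6/5b
4) 1341.615ms=18/5b +447.205ms=6/5b
5) 1788.82ms=24/5b +447.205ms=6/5b
6) 2236.025ms=6b +559.006ms=3/2b
7) 2795.031ms=15/2b +559.006ms=3/2b
8) 3354.037ms=9b +559.006ms=3/2b
9) 3913.043ms=21/2b +559.006ms=3/2b
10) 4472.05ms=12b +1118.012ms=3b
11) 5590.062ms=15b +1118.012ms=3b
Σ=18b of 18 (161bpm 6/8) — PASS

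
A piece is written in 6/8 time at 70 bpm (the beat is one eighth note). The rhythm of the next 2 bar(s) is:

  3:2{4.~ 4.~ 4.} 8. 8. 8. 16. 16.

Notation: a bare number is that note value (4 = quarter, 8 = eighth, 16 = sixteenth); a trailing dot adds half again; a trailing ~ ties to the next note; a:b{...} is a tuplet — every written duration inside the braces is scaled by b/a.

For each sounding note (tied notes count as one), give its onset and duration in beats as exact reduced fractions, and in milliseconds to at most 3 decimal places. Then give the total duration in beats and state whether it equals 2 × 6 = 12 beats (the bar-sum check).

1) 0.0ms=0b +5142.857ms=6b
2) 5142.857ms=6b +1285.714ms=3/2b
3) 6428.571ms=15/2b +1285.714ms=3/2b
4) 7714.286ms=9b +1285.714ms=3/2b
5) 9000.0ms=21/2b +642.857ms=3/4b
6) 9642.857ms=45/4b +642.857ms=3/4b
Σ=12b of 12 (70bpm 6/8) — PASS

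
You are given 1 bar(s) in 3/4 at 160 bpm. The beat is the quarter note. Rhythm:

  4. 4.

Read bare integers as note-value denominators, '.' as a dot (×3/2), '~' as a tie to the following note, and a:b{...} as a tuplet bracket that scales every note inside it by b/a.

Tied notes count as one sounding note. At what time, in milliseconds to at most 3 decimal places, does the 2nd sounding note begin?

note 2 onset = 3/2b = 562.5ms

1. 0.0ms @ 0 + 562.5ms (3/2)
2. 562.5ms @ 3/2 + 562.5ms (3/2)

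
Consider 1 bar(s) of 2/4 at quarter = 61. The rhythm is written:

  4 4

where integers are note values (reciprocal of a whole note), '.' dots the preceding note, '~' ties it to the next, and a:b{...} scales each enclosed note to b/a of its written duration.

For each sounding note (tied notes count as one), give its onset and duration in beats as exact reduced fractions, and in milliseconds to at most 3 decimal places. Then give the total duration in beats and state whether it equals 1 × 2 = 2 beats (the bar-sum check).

1) 0.0ms=0b +983.607ms=1b
2) 983.607ms=1b +983.607ms=1b
Σ=2b of 2 (61bpm 2/4) — PASS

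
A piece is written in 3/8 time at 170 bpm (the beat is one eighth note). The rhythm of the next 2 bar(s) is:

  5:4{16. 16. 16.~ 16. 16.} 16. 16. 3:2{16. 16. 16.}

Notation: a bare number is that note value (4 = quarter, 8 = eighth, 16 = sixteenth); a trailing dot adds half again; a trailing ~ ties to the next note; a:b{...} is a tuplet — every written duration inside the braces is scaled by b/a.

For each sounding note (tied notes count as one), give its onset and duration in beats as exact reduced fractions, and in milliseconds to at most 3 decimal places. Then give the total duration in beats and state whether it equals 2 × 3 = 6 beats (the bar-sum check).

1) 0.0ms=0b +211.765ms=3/5b
2) 211.765ms=3/5b +211.765ms=3/5b
3) 423.529ms=6/5b +423.529ms=6/5b
4) 847.059ms=12/5b +211.765ms=3/5b
5) 1058.824ms=3b +264.706ms=3/4b
6) 1323.529ms=15/4b +264.706ms=3/4b
7) 1588.235ms=9/2b +176.471ms=1/2b
8) 1764.706ms=5b +176.471ms=1/2b
9) 1941.176ms=11/2b +176.471ms=1/2b
Σ=6b of 6 (170bpm 3/8) — PASS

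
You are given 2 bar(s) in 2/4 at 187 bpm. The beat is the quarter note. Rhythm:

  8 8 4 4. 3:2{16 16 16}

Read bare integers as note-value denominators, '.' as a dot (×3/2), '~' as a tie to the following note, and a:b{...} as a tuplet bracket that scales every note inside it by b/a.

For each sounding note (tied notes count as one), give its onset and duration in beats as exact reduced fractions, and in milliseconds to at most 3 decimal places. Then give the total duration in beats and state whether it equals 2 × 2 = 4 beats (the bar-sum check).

1) 0.0ms=0b +160.428ms=1/2b
2) 160.428ms=1/2b +160.428ms=1/2b
3) 320.856ms=1b +320.856ms=1b
4) 641.711ms=2b +481.283ms=3/2b
5) 1122.995ms=7/2b +53.476ms=1/6b
6) 1176.471ms=11/3b +53.476ms=1/6b
7) 1229.947ms=23/6b +53.476ms=1/6b
Σ=4b of 4 (187bpm 2/4) — PASS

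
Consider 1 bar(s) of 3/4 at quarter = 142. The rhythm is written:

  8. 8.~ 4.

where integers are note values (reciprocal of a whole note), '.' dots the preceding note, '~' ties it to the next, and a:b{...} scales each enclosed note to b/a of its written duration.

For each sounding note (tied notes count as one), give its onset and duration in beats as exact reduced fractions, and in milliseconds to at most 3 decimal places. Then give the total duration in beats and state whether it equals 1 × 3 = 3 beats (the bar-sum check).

1) 0.0ms=0b +316.901ms=3/4b
2) 316.901ms=3/4b +950.704ms=9/4b
Σ=3b of 3 (142bpm 3/4) — PASS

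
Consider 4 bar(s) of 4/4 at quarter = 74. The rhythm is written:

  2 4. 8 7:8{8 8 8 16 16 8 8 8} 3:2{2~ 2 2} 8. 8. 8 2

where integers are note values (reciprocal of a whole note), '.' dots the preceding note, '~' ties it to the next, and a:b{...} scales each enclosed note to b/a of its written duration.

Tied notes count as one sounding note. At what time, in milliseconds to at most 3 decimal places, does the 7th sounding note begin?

note 7 onset = 40/7b = 4633.205ms

1. 0.0ms @ 0 + 1621.622ms (2)
2. 1621.622ms @ 2 + 1216.216ms (3/2)
3. 2837.838ms @ 7/2 + 405.405ms (1/2)
4. 3243.243ms @ 4 + 463.32ms (4/7)
5. 3706.564ms @ 32/7 + 463.32ms (4/7)
6. 4169.884ms @ 36/7 + 463.32ms (4/7)
7. 4633.205ms @ 40/7 + 231.66ms (2/7)
8. 4864.865ms @ 6 + 231.66ms (2/7)
9. 5096.525ms @ 44/7 + 463.32ms (4/7)
10. 5559.846ms @ 48/7 + 463.32ms (4/7)
11. 6023.166ms @ 52/7 + 463.32ms (4/7)
12. 6486.486ms @ 8 + 2162.162ms (8/3)
13. 8648.649ms @ 32/3 + 1081.081ms (4/3)
14. 9729.73ms @ 12 + 608.108ms (3/4)
15. 10337.838ms @ 51/4 + 608.108ms (3/4)
16. 10945.946ms @ 27/2 + 405.405ms (1/2)
17. 11351.351ms @ 14 + 1621.622ms (2)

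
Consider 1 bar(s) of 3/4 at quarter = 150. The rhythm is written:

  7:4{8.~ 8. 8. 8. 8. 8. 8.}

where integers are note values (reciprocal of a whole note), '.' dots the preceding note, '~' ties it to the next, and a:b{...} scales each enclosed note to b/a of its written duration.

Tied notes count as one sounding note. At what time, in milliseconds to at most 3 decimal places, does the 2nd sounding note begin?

1. 0.0ms @ 0 + 342.857ms (6/7)
2. 342.857ms @ 6/7 + 171.429ms (3/7)
3. 514.286ms @ 9/7 + 171.429ms (3/7)
4. 685.714ms @ 12/7 + 171.429ms (3/7)
5. 857.143ms @ 15/7 + 171.429ms (3/7)
6. 1028.571ms @ 18/7 + 171.429ms (3/7)

note 2 onset = 6/7b = 342.857ms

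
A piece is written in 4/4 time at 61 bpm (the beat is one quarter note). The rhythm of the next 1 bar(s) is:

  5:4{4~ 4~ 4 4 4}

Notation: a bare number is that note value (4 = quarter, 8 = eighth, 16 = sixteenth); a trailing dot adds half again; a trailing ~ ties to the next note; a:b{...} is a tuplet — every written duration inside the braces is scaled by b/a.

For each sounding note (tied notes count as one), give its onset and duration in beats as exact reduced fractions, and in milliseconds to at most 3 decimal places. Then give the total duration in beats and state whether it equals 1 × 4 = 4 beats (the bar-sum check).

1) 0.0ms=0b +2360.656ms=12/5b
2) 2360.656ms=12/5b +786.885ms=4/5b
3) 3147.541ms=16/5b +786.885ms=4/5b
Σ=4b of 4 (61bpm 4/4) — PASS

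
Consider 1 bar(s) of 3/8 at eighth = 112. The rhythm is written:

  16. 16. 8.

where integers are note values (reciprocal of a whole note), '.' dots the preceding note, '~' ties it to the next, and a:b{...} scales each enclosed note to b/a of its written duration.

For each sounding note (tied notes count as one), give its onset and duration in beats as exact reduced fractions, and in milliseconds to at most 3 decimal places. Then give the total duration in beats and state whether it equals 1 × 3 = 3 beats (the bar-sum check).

1) 0.0ms=0b +401.786ms=3/4b
2) 401.786ms=3/4b +401.786ms=3/4b
3) 803.571ms=3/2b +803.571ms=3/2b
Σ=3b of 3 (112bpm 3/8) — PASS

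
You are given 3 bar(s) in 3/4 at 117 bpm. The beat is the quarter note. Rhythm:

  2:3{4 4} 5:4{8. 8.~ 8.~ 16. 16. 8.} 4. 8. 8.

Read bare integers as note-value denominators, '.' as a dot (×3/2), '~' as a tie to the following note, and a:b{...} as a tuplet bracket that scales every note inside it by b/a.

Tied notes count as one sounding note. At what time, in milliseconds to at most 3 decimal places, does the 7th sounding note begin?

1. 0.0ms @ 0 + 769.231ms (3/2)
2. 769.231ms @ 3/2 + 769.231ms (3/2)
3. 1538.462ms @ 3 + 307.692ms (3/5)
4. 1846.154ms @ 18/5 + 769.231ms (3/2)
5. 2615.385ms @ 51/10 + 153.846ms (3/10)
6. 2769.231ms @ 27/5 + 307.692ms (3/5)
7. 3076.923ms @ 6 + 769.231ms (3/2)
8. 3846.154ms @ 15/2 + 384.615ms (3/4)
9. 4230.769ms @ 33/4 + 384.615ms (3/4)

note 7 onset = 6b = 3076.923ms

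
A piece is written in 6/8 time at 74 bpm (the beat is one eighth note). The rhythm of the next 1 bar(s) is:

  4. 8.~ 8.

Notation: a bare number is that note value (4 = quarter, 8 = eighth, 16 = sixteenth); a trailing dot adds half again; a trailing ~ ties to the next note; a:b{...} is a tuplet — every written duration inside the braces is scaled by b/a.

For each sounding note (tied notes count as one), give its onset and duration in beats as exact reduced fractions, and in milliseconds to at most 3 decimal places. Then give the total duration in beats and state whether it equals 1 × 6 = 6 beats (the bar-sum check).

1) 0.0ms=0b +2432.432ms=3b
2) 2432.432ms=3b +2432.432ms=3b
Σ=6b of 6 (74bpm 6/8) — PASS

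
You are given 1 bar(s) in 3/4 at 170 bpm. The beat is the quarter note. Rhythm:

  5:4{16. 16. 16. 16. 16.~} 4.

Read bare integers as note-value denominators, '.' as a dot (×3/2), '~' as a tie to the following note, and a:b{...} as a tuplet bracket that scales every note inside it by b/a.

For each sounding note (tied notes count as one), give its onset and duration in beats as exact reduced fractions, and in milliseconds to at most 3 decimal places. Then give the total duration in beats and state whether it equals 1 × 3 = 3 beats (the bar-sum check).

1) 0.0ms=0b +105.882ms=3/10b
2) 105.882ms=3/10b +105.882ms=3/10b
3) 211.765ms=3/5b +105.882ms=3/10b
4) 317.647ms=9/10b +105.882ms=3/10b
5) 423.529ms=6/5b +635.294ms=9/5b
Σ=3b of 3 (170bpm 3/4) — PASS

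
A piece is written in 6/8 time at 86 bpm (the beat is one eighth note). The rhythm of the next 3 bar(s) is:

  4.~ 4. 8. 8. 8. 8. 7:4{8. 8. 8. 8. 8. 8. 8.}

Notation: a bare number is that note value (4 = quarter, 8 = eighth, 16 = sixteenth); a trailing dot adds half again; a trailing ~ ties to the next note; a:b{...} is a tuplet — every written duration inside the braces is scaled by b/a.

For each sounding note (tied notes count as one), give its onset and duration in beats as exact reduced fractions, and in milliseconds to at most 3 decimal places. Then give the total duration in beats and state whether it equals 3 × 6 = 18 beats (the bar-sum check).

1) 0.0ms=0b +4186.047ms=6b
2) 4186.047ms=6b +1046.512ms=3/2b
3) 5232.558ms=15/2b +1046.512ms=3/2b
4) 6279.07ms=9b +1046.512ms=3/2b
5) 7325.581ms=21/2b +1046.512ms=3/2b
6) 8372.093ms=12b +598.007ms=6/7b
7) 8970.1ms=90/7b +598.007ms=6/7b
8) 9568.106ms=96/7b +598.007ms=6/7b
9) 10166.113ms=102/7b +598.007ms=6/7b
10) 10764.12ms=108/7b +598.007ms=6/7b
11) 11362.126ms=114/7b +598.007ms=6/7b
12) 11960.133ms=120/7b +598.007ms=6/7b
Σ=18b of 18 (86bpm 6/8) — PASS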